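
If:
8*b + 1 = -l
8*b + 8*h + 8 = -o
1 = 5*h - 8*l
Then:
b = 5*o/472 - 2/59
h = -8*o/59 - 57/59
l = -5*o/59 - 43/59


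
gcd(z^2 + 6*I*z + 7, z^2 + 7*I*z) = z + 7*I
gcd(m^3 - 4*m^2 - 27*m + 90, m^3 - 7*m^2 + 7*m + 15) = m - 3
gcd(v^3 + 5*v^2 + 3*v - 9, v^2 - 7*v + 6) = v - 1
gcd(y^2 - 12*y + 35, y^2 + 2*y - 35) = y - 5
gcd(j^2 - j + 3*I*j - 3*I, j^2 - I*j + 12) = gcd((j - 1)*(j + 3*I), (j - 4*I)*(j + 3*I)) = j + 3*I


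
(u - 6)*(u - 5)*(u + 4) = u^3 - 7*u^2 - 14*u + 120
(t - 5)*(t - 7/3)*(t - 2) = t^3 - 28*t^2/3 + 79*t/3 - 70/3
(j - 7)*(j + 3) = j^2 - 4*j - 21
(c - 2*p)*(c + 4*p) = c^2 + 2*c*p - 8*p^2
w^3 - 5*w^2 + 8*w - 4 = (w - 2)^2*(w - 1)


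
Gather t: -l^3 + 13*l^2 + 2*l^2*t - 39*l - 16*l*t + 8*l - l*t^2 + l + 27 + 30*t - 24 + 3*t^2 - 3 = -l^3 + 13*l^2 - 30*l + t^2*(3 - l) + t*(2*l^2 - 16*l + 30)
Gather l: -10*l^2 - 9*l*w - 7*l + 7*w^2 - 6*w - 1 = -10*l^2 + l*(-9*w - 7) + 7*w^2 - 6*w - 1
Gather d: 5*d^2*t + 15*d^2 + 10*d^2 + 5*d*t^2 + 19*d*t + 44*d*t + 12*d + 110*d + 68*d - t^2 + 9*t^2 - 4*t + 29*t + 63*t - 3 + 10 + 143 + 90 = d^2*(5*t + 25) + d*(5*t^2 + 63*t + 190) + 8*t^2 + 88*t + 240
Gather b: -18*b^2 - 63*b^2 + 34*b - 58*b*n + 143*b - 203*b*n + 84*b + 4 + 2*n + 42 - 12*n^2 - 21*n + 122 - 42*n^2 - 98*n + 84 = -81*b^2 + b*(261 - 261*n) - 54*n^2 - 117*n + 252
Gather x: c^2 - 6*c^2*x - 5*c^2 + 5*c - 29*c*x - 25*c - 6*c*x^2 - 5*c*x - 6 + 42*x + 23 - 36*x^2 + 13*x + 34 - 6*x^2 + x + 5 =-4*c^2 - 20*c + x^2*(-6*c - 42) + x*(-6*c^2 - 34*c + 56) + 56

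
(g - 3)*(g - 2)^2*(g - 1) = g^4 - 8*g^3 + 23*g^2 - 28*g + 12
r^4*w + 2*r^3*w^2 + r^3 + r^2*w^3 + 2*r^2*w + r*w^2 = r*(r + w)^2*(r*w + 1)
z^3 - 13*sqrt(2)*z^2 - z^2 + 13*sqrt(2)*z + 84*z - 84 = (z - 1)*(z - 7*sqrt(2))*(z - 6*sqrt(2))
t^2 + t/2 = t*(t + 1/2)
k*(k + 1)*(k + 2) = k^3 + 3*k^2 + 2*k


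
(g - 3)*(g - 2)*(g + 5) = g^3 - 19*g + 30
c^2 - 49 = (c - 7)*(c + 7)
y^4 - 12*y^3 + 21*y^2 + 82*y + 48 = (y - 8)*(y - 6)*(y + 1)^2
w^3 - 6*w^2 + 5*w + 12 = (w - 4)*(w - 3)*(w + 1)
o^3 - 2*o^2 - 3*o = o*(o - 3)*(o + 1)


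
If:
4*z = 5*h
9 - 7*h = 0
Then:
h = 9/7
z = 45/28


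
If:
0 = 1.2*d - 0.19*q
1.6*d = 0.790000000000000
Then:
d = 0.49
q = 3.12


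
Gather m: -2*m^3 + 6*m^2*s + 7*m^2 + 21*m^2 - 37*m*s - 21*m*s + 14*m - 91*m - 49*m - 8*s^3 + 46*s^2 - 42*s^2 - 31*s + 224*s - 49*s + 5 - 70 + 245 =-2*m^3 + m^2*(6*s + 28) + m*(-58*s - 126) - 8*s^3 + 4*s^2 + 144*s + 180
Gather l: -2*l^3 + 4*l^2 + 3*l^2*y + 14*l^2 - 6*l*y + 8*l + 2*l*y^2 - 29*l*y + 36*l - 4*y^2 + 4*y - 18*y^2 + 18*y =-2*l^3 + l^2*(3*y + 18) + l*(2*y^2 - 35*y + 44) - 22*y^2 + 22*y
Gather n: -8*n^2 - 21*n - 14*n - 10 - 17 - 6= -8*n^2 - 35*n - 33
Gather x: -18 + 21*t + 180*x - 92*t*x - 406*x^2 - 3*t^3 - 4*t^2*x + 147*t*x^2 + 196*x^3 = -3*t^3 + 21*t + 196*x^3 + x^2*(147*t - 406) + x*(-4*t^2 - 92*t + 180) - 18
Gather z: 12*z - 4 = 12*z - 4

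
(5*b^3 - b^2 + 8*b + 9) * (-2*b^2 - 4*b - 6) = -10*b^5 - 18*b^4 - 42*b^3 - 44*b^2 - 84*b - 54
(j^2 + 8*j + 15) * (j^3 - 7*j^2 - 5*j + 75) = j^5 + j^4 - 46*j^3 - 70*j^2 + 525*j + 1125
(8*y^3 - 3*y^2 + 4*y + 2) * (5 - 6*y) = -48*y^4 + 58*y^3 - 39*y^2 + 8*y + 10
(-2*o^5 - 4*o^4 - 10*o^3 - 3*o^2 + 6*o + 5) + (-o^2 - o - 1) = -2*o^5 - 4*o^4 - 10*o^3 - 4*o^2 + 5*o + 4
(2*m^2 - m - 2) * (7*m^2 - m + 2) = 14*m^4 - 9*m^3 - 9*m^2 - 4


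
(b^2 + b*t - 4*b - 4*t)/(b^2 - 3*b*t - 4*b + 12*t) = (-b - t)/(-b + 3*t)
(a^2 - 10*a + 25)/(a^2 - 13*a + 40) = (a - 5)/(a - 8)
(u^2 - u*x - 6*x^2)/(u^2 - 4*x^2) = (-u + 3*x)/(-u + 2*x)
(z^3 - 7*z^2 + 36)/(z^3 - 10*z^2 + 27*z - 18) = (z + 2)/(z - 1)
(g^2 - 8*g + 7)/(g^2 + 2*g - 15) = (g^2 - 8*g + 7)/(g^2 + 2*g - 15)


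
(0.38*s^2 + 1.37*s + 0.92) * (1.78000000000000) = 0.6764*s^2 + 2.4386*s + 1.6376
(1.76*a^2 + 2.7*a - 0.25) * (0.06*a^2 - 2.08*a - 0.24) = 0.1056*a^4 - 3.4988*a^3 - 6.0534*a^2 - 0.128*a + 0.06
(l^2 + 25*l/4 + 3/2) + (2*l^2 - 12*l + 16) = 3*l^2 - 23*l/4 + 35/2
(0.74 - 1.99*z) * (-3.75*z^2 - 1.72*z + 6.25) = 7.4625*z^3 + 0.6478*z^2 - 13.7103*z + 4.625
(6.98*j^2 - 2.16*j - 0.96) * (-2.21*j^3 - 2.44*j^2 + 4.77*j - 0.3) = -15.4258*j^5 - 12.2576*j^4 + 40.6866*j^3 - 10.0548*j^2 - 3.9312*j + 0.288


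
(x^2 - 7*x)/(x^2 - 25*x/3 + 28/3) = 3*x/(3*x - 4)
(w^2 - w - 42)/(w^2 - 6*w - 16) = (-w^2 + w + 42)/(-w^2 + 6*w + 16)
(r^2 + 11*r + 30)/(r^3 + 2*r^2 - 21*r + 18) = (r + 5)/(r^2 - 4*r + 3)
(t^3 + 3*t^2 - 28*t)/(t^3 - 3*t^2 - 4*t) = (t + 7)/(t + 1)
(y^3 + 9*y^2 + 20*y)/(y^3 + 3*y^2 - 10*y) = (y + 4)/(y - 2)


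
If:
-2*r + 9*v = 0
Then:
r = 9*v/2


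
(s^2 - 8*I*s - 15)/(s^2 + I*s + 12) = (s - 5*I)/(s + 4*I)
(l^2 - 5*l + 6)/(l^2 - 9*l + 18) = (l - 2)/(l - 6)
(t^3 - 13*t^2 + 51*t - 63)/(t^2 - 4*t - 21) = (t^2 - 6*t + 9)/(t + 3)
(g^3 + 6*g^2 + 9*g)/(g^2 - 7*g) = (g^2 + 6*g + 9)/(g - 7)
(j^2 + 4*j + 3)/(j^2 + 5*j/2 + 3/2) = 2*(j + 3)/(2*j + 3)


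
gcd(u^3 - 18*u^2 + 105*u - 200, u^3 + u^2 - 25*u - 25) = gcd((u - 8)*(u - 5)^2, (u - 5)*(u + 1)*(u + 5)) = u - 5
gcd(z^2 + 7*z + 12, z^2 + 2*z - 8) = z + 4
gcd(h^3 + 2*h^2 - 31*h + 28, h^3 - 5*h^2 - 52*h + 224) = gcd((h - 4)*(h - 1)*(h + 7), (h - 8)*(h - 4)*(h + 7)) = h^2 + 3*h - 28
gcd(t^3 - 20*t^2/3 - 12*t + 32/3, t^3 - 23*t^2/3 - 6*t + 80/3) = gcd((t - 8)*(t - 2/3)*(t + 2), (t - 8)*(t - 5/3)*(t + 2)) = t^2 - 6*t - 16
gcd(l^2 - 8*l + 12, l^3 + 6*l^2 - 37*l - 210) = l - 6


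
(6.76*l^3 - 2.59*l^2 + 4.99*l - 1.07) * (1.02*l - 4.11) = 6.8952*l^4 - 30.4254*l^3 + 15.7347*l^2 - 21.6003*l + 4.3977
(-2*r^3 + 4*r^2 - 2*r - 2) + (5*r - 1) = -2*r^3 + 4*r^2 + 3*r - 3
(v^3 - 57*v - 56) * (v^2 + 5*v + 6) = v^5 + 5*v^4 - 51*v^3 - 341*v^2 - 622*v - 336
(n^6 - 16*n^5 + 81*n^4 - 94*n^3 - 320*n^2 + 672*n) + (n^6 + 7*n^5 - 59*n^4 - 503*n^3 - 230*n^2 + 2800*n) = 2*n^6 - 9*n^5 + 22*n^4 - 597*n^3 - 550*n^2 + 3472*n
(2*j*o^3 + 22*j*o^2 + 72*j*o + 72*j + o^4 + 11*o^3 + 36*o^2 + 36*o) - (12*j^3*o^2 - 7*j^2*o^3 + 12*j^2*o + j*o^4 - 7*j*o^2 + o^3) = -12*j^3*o^2 + 7*j^2*o^3 - 12*j^2*o - j*o^4 + 2*j*o^3 + 29*j*o^2 + 72*j*o + 72*j + o^4 + 10*o^3 + 36*o^2 + 36*o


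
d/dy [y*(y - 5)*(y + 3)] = 3*y^2 - 4*y - 15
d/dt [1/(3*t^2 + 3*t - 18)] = (-2*t - 1)/(3*(t^2 + t - 6)^2)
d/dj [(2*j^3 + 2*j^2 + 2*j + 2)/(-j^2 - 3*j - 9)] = 2*(-j^4 - 6*j^3 - 29*j^2 - 16*j - 6)/(j^4 + 6*j^3 + 27*j^2 + 54*j + 81)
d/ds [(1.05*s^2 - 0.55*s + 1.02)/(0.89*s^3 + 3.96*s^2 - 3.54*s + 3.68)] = (-0.9345*s^4 + 0.979000000000001*s^3 - 4.2624*s^2 - 0.3504*s + 1.5868)/(0.7921*s^6 + 7.0488*s^5 + 9.3804*s^4 - 21.4864*s^3 + 41.6772*s^2 - 26.0544*s + 13.5424)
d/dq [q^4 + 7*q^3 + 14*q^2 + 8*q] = 4*q^3 + 21*q^2 + 28*q + 8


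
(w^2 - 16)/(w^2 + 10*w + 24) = (w - 4)/(w + 6)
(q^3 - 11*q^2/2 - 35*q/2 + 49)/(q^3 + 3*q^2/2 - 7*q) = (q - 7)/q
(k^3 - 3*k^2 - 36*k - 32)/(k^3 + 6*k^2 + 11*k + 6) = (k^2 - 4*k - 32)/(k^2 + 5*k + 6)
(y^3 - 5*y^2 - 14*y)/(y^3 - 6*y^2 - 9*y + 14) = y/(y - 1)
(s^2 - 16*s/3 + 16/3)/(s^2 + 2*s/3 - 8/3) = (s - 4)/(s + 2)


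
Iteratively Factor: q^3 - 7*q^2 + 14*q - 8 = (q - 1)*(q^2 - 6*q + 8) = (q - 2)*(q - 1)*(q - 4)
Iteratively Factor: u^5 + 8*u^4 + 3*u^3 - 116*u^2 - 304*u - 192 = (u + 4)*(u^4 + 4*u^3 - 13*u^2 - 64*u - 48) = (u - 4)*(u + 4)*(u^3 + 8*u^2 + 19*u + 12) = (u - 4)*(u + 4)^2*(u^2 + 4*u + 3) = (u - 4)*(u + 3)*(u + 4)^2*(u + 1)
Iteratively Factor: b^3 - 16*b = (b)*(b^2 - 16) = b*(b + 4)*(b - 4)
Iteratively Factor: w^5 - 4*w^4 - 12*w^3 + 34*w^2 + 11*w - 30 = (w - 5)*(w^4 + w^3 - 7*w^2 - w + 6) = (w - 5)*(w - 2)*(w^3 + 3*w^2 - w - 3) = (w - 5)*(w - 2)*(w + 3)*(w^2 - 1) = (w - 5)*(w - 2)*(w - 1)*(w + 3)*(w + 1)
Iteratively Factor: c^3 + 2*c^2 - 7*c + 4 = (c - 1)*(c^2 + 3*c - 4) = (c - 1)^2*(c + 4)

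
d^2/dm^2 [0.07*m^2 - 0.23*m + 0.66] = 0.140000000000000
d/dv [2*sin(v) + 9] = 2*cos(v)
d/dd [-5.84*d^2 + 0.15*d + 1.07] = 0.15 - 11.68*d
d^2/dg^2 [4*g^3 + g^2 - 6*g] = 24*g + 2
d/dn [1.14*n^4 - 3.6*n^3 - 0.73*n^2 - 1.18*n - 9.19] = 4.56*n^3 - 10.8*n^2 - 1.46*n - 1.18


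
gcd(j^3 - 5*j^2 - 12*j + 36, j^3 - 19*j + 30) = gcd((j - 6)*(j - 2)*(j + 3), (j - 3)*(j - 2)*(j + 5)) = j - 2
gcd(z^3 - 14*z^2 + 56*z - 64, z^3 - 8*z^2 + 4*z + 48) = z - 4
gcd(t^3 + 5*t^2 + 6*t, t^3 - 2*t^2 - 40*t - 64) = t + 2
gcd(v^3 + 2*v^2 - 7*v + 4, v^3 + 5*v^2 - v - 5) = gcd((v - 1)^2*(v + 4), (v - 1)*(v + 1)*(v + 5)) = v - 1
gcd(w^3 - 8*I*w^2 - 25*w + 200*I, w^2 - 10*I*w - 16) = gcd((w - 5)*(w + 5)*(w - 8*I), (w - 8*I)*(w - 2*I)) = w - 8*I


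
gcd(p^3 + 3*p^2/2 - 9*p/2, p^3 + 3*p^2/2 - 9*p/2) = p^3 + 3*p^2/2 - 9*p/2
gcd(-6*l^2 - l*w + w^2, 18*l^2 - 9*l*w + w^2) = -3*l + w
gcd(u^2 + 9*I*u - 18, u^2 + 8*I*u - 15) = u + 3*I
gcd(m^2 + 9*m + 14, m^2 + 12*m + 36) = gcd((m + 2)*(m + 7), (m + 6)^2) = 1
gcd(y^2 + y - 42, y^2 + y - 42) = y^2 + y - 42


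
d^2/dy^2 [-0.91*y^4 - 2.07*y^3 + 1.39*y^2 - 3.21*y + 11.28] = -10.92*y^2 - 12.42*y + 2.78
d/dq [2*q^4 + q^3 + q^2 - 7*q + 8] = 8*q^3 + 3*q^2 + 2*q - 7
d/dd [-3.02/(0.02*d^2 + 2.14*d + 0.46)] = (0.1208*d + 6.4628)/(0.02*d^2 + 2.14*d + 0.46)^2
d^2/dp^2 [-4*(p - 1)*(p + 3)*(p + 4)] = -24*p - 48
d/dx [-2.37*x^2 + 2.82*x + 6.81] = 2.82 - 4.74*x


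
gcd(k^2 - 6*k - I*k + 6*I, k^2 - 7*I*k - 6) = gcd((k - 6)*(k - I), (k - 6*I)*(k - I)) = k - I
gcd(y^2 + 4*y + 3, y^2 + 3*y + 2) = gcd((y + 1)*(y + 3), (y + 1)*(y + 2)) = y + 1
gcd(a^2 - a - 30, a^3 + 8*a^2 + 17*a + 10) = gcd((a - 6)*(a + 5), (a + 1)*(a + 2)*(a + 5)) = a + 5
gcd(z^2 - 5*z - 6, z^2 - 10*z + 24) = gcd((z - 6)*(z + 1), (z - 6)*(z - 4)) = z - 6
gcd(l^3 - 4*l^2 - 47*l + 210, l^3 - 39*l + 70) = l^2 + 2*l - 35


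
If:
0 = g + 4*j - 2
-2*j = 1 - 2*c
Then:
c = j + 1/2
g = 2 - 4*j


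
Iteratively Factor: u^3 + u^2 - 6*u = (u)*(u^2 + u - 6) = u*(u + 3)*(u - 2)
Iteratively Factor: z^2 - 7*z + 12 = (z - 4)*(z - 3)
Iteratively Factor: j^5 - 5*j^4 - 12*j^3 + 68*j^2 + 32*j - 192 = (j - 4)*(j^4 - j^3 - 16*j^2 + 4*j + 48) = (j - 4)*(j - 2)*(j^3 + j^2 - 14*j - 24) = (j - 4)*(j - 2)*(j + 2)*(j^2 - j - 12) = (j - 4)*(j - 2)*(j + 2)*(j + 3)*(j - 4)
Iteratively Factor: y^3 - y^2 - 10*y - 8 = (y + 2)*(y^2 - 3*y - 4) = (y + 1)*(y + 2)*(y - 4)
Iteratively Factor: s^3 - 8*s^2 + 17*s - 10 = (s - 1)*(s^2 - 7*s + 10) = (s - 2)*(s - 1)*(s - 5)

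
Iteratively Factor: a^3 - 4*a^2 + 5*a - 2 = (a - 1)*(a^2 - 3*a + 2) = (a - 2)*(a - 1)*(a - 1)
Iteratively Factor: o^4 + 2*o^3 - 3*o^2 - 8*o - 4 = (o + 2)*(o^3 - 3*o - 2) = (o + 1)*(o + 2)*(o^2 - o - 2) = (o - 2)*(o + 1)*(o + 2)*(o + 1)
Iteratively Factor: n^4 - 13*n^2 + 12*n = (n)*(n^3 - 13*n + 12) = n*(n + 4)*(n^2 - 4*n + 3) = n*(n - 3)*(n + 4)*(n - 1)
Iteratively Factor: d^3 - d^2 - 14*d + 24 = (d - 2)*(d^2 + d - 12) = (d - 3)*(d - 2)*(d + 4)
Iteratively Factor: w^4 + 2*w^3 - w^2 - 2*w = (w - 1)*(w^3 + 3*w^2 + 2*w) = (w - 1)*(w + 2)*(w^2 + w) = w*(w - 1)*(w + 2)*(w + 1)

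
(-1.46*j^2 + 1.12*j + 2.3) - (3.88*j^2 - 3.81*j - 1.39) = -5.34*j^2 + 4.93*j + 3.69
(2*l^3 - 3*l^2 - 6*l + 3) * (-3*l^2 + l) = -6*l^5 + 11*l^4 + 15*l^3 - 15*l^2 + 3*l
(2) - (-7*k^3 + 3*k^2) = 7*k^3 - 3*k^2 + 2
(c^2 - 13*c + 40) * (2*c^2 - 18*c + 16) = 2*c^4 - 44*c^3 + 330*c^2 - 928*c + 640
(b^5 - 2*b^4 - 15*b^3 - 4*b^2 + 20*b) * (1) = b^5 - 2*b^4 - 15*b^3 - 4*b^2 + 20*b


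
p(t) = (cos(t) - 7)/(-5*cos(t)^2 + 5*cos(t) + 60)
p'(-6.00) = 0.00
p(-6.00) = -0.10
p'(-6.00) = 0.00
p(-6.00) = -0.10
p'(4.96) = 0.02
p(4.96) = -0.11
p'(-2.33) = 0.04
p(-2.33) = -0.14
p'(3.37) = 0.01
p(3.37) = -0.16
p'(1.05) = -0.01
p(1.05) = -0.11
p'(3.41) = 0.02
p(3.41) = -0.16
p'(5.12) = 0.02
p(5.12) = -0.11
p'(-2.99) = 0.01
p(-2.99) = -0.16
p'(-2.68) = 0.03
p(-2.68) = -0.15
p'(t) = (-10*sin(t)*cos(t) + 5*sin(t))*(cos(t) - 7)/(-5*cos(t)^2 + 5*cos(t) + 60)^2 - sin(t)/(-5*cos(t)^2 + 5*cos(t) + 60) = (sin(t)^2 + 14*cos(t) - 20)*sin(t)/(5*(sin(t)^2 + cos(t) + 11)^2)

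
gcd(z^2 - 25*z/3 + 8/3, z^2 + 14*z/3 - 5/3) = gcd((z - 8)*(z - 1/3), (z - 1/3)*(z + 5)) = z - 1/3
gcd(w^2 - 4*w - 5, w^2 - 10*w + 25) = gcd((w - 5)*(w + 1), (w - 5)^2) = w - 5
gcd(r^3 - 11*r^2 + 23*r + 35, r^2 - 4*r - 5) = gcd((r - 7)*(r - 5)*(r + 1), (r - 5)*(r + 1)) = r^2 - 4*r - 5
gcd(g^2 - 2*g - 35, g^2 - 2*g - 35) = g^2 - 2*g - 35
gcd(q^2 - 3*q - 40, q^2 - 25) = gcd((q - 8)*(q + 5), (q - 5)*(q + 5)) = q + 5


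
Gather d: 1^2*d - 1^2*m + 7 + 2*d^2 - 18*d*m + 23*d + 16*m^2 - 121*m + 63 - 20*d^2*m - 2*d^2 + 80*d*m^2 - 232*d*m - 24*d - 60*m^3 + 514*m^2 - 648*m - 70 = -20*d^2*m + d*(80*m^2 - 250*m) - 60*m^3 + 530*m^2 - 770*m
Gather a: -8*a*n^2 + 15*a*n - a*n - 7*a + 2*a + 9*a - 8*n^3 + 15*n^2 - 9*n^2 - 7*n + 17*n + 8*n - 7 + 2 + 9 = a*(-8*n^2 + 14*n + 4) - 8*n^3 + 6*n^2 + 18*n + 4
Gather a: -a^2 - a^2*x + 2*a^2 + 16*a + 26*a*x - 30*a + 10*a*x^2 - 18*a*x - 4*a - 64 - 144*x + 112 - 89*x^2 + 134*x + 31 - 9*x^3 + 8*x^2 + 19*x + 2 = a^2*(1 - x) + a*(10*x^2 + 8*x - 18) - 9*x^3 - 81*x^2 + 9*x + 81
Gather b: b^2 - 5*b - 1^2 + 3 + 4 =b^2 - 5*b + 6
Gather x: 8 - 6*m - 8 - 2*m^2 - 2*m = -2*m^2 - 8*m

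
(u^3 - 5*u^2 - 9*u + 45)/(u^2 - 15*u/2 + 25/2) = 2*(u^2 - 9)/(2*u - 5)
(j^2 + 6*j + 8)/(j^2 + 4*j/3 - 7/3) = 3*(j^2 + 6*j + 8)/(3*j^2 + 4*j - 7)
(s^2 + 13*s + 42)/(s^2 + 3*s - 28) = (s + 6)/(s - 4)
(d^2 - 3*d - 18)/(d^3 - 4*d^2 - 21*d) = (d - 6)/(d*(d - 7))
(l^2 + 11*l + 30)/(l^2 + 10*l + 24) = (l + 5)/(l + 4)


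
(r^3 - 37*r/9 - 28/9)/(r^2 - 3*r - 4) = (r^2 - r - 28/9)/(r - 4)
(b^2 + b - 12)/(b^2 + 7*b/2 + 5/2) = 2*(b^2 + b - 12)/(2*b^2 + 7*b + 5)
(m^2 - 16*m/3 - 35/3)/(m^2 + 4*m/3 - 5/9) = 3*(m - 7)/(3*m - 1)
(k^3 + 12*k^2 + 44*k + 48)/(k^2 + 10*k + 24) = k + 2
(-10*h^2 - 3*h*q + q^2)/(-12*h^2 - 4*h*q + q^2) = (-5*h + q)/(-6*h + q)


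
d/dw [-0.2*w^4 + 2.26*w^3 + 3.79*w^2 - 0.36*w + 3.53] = -0.8*w^3 + 6.78*w^2 + 7.58*w - 0.36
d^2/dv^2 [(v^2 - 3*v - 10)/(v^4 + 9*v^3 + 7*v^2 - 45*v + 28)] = 2*(3*v^6 + 15*v^5 - 215*v^4 - 2317*v^3 - 10002*v^2 - 23798*v - 21286)/(v^10 + 29*v^9 + 321*v^8 + 1585*v^7 + 2351*v^6 - 6873*v^5 - 18709*v^4 + 20539*v^3 + 40740*v^2 - 61936*v + 21952)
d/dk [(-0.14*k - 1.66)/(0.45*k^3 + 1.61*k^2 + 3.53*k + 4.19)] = (0.126*k^3 + 2.4664*k^2 + 5.3452*k + 5.2732)/(0.2025*k^6 + 1.449*k^5 + 5.7691*k^4 + 15.1376*k^3 + 25.9527*k^2 + 29.5814*k + 17.5561)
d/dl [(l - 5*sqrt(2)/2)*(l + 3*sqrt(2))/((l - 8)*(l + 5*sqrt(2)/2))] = (-16*l^2 + 4*sqrt(2)*l^2 - 80*sqrt(2)*l + 60*l - 280 + 75*sqrt(2))/(2*l^4 - 32*l^3 + 10*sqrt(2)*l^3 - 160*sqrt(2)*l^2 + 153*l^2 - 400*l + 640*sqrt(2)*l + 1600)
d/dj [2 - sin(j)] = -cos(j)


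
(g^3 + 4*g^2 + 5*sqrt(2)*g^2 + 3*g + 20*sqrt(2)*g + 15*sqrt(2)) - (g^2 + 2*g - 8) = g^3 + 3*g^2 + 5*sqrt(2)*g^2 + g + 20*sqrt(2)*g + 8 + 15*sqrt(2)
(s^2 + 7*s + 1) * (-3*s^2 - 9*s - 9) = -3*s^4 - 30*s^3 - 75*s^2 - 72*s - 9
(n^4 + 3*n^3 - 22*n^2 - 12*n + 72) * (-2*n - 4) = -2*n^5 - 10*n^4 + 32*n^3 + 112*n^2 - 96*n - 288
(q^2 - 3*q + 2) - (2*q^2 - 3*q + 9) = -q^2 - 7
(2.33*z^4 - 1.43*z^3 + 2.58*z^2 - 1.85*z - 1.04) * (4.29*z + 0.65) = 9.9957*z^5 - 4.6202*z^4 + 10.1387*z^3 - 6.2595*z^2 - 5.6641*z - 0.676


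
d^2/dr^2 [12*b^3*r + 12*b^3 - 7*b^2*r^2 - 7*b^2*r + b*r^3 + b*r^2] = 2*b*(-7*b + 3*r + 1)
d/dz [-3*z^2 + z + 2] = 1 - 6*z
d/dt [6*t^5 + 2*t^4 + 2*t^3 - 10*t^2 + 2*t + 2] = 30*t^4 + 8*t^3 + 6*t^2 - 20*t + 2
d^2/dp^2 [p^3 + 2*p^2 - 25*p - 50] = 6*p + 4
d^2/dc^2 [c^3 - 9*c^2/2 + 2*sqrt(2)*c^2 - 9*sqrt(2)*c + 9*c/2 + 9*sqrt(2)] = 6*c - 9 + 4*sqrt(2)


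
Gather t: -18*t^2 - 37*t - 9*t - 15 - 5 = -18*t^2 - 46*t - 20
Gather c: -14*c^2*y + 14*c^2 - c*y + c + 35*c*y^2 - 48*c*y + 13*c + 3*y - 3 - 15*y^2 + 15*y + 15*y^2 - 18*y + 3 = c^2*(14 - 14*y) + c*(35*y^2 - 49*y + 14)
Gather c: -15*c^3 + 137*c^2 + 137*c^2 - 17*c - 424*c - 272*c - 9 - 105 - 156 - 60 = -15*c^3 + 274*c^2 - 713*c - 330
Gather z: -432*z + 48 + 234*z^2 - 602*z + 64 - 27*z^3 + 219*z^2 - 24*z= -27*z^3 + 453*z^2 - 1058*z + 112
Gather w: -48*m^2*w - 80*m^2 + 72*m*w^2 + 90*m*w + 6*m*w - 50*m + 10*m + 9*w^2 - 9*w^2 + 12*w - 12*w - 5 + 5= -80*m^2 + 72*m*w^2 - 40*m + w*(-48*m^2 + 96*m)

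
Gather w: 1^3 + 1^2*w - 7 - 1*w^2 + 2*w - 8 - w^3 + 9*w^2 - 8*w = -w^3 + 8*w^2 - 5*w - 14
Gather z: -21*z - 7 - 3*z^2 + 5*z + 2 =-3*z^2 - 16*z - 5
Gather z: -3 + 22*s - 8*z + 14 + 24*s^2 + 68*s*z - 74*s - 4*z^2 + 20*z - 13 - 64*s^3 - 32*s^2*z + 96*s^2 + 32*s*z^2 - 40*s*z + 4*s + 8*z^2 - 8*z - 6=-64*s^3 + 120*s^2 - 48*s + z^2*(32*s + 4) + z*(-32*s^2 + 28*s + 4) - 8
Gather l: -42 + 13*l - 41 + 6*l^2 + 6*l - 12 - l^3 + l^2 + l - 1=-l^3 + 7*l^2 + 20*l - 96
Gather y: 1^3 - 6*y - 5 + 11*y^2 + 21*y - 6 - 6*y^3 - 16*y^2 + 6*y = -6*y^3 - 5*y^2 + 21*y - 10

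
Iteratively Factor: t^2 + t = (t)*(t + 1)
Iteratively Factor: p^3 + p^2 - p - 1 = (p + 1)*(p^2 - 1) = (p - 1)*(p + 1)*(p + 1)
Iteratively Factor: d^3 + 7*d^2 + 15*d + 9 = (d + 3)*(d^2 + 4*d + 3) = (d + 3)^2*(d + 1)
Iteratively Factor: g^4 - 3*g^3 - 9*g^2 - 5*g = (g)*(g^3 - 3*g^2 - 9*g - 5) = g*(g - 5)*(g^2 + 2*g + 1) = g*(g - 5)*(g + 1)*(g + 1)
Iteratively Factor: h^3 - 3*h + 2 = (h - 1)*(h^2 + h - 2) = (h - 1)^2*(h + 2)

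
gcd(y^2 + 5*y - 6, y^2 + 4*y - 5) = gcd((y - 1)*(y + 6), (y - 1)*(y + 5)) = y - 1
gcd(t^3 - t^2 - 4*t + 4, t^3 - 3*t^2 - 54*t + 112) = t - 2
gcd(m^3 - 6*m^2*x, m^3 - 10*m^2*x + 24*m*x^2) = -m^2 + 6*m*x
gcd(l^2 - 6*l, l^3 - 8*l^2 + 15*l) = l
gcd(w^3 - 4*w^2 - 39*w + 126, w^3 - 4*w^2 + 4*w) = 1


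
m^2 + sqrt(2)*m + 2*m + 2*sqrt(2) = (m + 2)*(m + sqrt(2))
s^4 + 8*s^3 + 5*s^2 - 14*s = s*(s - 1)*(s + 2)*(s + 7)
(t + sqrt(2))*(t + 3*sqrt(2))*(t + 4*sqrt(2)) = t^3 + 8*sqrt(2)*t^2 + 38*t + 24*sqrt(2)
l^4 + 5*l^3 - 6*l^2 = l^2*(l - 1)*(l + 6)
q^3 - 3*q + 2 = (q - 1)^2*(q + 2)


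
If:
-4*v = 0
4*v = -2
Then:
No Solution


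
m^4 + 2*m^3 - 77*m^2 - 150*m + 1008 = (m - 8)*(m - 3)*(m + 6)*(m + 7)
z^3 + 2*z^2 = z^2*(z + 2)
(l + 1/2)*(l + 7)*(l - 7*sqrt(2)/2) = l^3 - 7*sqrt(2)*l^2/2 + 15*l^2/2 - 105*sqrt(2)*l/4 + 7*l/2 - 49*sqrt(2)/4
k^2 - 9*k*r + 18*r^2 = (k - 6*r)*(k - 3*r)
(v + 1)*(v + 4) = v^2 + 5*v + 4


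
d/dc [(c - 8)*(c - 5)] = 2*c - 13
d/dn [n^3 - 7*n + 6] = 3*n^2 - 7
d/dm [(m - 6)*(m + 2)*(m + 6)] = 3*m^2 + 4*m - 36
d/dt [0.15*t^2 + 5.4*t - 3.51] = 0.3*t + 5.4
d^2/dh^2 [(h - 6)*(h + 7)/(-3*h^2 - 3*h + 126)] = 0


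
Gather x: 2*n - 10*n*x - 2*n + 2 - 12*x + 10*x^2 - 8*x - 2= 10*x^2 + x*(-10*n - 20)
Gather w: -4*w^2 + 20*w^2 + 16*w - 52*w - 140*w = 16*w^2 - 176*w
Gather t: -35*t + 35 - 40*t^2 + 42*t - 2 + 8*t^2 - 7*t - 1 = 32 - 32*t^2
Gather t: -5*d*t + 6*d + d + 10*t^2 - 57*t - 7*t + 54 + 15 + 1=7*d + 10*t^2 + t*(-5*d - 64) + 70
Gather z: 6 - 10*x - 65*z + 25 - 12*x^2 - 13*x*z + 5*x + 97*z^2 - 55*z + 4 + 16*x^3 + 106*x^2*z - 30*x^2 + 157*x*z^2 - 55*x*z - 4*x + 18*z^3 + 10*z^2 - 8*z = 16*x^3 - 42*x^2 - 9*x + 18*z^3 + z^2*(157*x + 107) + z*(106*x^2 - 68*x - 128) + 35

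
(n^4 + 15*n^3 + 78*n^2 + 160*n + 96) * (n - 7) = n^5 + 8*n^4 - 27*n^3 - 386*n^2 - 1024*n - 672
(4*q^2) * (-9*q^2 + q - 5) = -36*q^4 + 4*q^3 - 20*q^2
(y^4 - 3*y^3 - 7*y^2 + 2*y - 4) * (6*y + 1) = 6*y^5 - 17*y^4 - 45*y^3 + 5*y^2 - 22*y - 4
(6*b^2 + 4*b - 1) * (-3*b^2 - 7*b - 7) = -18*b^4 - 54*b^3 - 67*b^2 - 21*b + 7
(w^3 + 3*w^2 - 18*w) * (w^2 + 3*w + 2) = w^5 + 6*w^4 - 7*w^3 - 48*w^2 - 36*w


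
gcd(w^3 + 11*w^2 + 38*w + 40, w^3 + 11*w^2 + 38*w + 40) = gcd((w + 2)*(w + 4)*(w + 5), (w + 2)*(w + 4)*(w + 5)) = w^3 + 11*w^2 + 38*w + 40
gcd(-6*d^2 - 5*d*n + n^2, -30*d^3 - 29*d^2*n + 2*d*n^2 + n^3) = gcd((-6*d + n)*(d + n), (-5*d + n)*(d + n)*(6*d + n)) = d + n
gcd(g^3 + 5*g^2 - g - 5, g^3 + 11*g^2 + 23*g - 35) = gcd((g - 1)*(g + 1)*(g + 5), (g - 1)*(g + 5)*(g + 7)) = g^2 + 4*g - 5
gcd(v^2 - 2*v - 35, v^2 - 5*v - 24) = 1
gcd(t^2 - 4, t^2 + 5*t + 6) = t + 2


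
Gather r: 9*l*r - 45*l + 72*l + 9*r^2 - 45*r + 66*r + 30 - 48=27*l + 9*r^2 + r*(9*l + 21) - 18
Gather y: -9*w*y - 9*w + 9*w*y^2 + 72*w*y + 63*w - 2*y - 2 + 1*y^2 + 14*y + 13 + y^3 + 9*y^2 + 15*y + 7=54*w + y^3 + y^2*(9*w + 10) + y*(63*w + 27) + 18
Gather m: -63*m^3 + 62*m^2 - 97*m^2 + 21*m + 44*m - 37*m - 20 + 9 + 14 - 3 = -63*m^3 - 35*m^2 + 28*m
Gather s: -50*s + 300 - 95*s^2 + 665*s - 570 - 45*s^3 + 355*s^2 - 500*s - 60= -45*s^3 + 260*s^2 + 115*s - 330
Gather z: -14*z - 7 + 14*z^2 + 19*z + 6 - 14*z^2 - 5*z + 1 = 0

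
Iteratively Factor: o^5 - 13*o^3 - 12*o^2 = (o + 3)*(o^4 - 3*o^3 - 4*o^2) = o*(o + 3)*(o^3 - 3*o^2 - 4*o) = o*(o - 4)*(o + 3)*(o^2 + o) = o^2*(o - 4)*(o + 3)*(o + 1)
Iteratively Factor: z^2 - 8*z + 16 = (z - 4)*(z - 4)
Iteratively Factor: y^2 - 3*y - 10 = (y + 2)*(y - 5)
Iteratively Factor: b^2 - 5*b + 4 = (b - 1)*(b - 4)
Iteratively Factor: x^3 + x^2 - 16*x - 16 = (x - 4)*(x^2 + 5*x + 4) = (x - 4)*(x + 4)*(x + 1)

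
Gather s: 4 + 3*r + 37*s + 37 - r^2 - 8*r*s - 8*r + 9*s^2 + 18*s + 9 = -r^2 - 5*r + 9*s^2 + s*(55 - 8*r) + 50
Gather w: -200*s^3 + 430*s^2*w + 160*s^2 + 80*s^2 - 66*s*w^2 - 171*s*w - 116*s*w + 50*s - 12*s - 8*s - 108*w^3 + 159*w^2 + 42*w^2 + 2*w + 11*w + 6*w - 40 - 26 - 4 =-200*s^3 + 240*s^2 + 30*s - 108*w^3 + w^2*(201 - 66*s) + w*(430*s^2 - 287*s + 19) - 70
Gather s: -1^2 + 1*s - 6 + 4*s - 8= 5*s - 15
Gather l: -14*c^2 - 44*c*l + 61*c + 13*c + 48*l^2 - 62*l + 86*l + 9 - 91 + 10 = -14*c^2 + 74*c + 48*l^2 + l*(24 - 44*c) - 72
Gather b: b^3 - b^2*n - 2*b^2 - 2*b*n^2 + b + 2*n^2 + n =b^3 + b^2*(-n - 2) + b*(1 - 2*n^2) + 2*n^2 + n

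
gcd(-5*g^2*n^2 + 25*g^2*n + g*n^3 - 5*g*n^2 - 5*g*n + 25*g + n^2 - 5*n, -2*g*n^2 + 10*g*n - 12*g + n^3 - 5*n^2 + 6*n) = 1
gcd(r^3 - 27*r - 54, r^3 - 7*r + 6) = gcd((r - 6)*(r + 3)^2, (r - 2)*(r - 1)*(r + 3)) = r + 3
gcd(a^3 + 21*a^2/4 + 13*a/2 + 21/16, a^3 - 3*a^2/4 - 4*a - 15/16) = a^2 + 7*a/4 + 3/8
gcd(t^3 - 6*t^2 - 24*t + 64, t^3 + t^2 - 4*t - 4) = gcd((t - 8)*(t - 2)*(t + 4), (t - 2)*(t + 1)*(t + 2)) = t - 2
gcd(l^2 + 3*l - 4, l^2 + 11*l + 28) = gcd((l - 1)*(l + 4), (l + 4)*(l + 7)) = l + 4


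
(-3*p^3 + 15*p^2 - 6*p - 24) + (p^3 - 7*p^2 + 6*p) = -2*p^3 + 8*p^2 - 24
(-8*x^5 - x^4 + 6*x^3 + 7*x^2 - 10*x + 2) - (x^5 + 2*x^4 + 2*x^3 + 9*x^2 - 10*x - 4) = -9*x^5 - 3*x^4 + 4*x^3 - 2*x^2 + 6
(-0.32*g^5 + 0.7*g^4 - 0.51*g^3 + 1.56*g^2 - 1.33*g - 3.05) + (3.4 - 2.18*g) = -0.32*g^5 + 0.7*g^4 - 0.51*g^3 + 1.56*g^2 - 3.51*g + 0.35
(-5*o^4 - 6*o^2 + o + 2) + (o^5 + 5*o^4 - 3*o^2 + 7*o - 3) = o^5 - 9*o^2 + 8*o - 1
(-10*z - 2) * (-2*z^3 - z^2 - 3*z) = 20*z^4 + 14*z^3 + 32*z^2 + 6*z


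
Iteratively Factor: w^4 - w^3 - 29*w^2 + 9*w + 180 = (w + 4)*(w^3 - 5*w^2 - 9*w + 45) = (w - 5)*(w + 4)*(w^2 - 9) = (w - 5)*(w + 3)*(w + 4)*(w - 3)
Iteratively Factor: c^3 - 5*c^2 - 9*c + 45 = (c - 5)*(c^2 - 9) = (c - 5)*(c - 3)*(c + 3)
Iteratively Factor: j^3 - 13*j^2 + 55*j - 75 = (j - 5)*(j^2 - 8*j + 15) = (j - 5)^2*(j - 3)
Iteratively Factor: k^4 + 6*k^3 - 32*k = (k + 4)*(k^3 + 2*k^2 - 8*k) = (k - 2)*(k + 4)*(k^2 + 4*k) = k*(k - 2)*(k + 4)*(k + 4)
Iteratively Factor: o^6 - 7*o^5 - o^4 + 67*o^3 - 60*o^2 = (o - 4)*(o^5 - 3*o^4 - 13*o^3 + 15*o^2) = (o - 5)*(o - 4)*(o^4 + 2*o^3 - 3*o^2) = o*(o - 5)*(o - 4)*(o^3 + 2*o^2 - 3*o) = o^2*(o - 5)*(o - 4)*(o^2 + 2*o - 3) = o^2*(o - 5)*(o - 4)*(o + 3)*(o - 1)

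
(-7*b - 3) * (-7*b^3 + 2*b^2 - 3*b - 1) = 49*b^4 + 7*b^3 + 15*b^2 + 16*b + 3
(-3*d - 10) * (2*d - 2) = -6*d^2 - 14*d + 20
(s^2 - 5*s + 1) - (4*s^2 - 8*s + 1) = -3*s^2 + 3*s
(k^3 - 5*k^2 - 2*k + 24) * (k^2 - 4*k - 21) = k^5 - 9*k^4 - 3*k^3 + 137*k^2 - 54*k - 504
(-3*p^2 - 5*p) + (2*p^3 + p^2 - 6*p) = 2*p^3 - 2*p^2 - 11*p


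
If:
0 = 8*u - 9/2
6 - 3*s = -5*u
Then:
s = 47/16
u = 9/16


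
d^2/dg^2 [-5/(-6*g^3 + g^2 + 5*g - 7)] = 10*((1 - 18*g)*(6*g^3 - g^2 - 5*g + 7) + (-18*g^2 + 2*g + 5)^2)/(6*g^3 - g^2 - 5*g + 7)^3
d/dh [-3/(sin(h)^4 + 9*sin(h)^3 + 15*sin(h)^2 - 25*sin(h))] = 3*(4*cos(h) + 7/tan(h) - 5*cos(h)/sin(h)^2)/((sin(h) - 1)^2*(sin(h) + 5)^3)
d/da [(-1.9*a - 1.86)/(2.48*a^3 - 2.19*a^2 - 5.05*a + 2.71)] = (9.424*a^3 + 9.6774*a^2 - 8.1468*a - 14.542)/(6.1504*a^6 - 10.8624*a^5 - 20.2519*a^4 + 35.5606*a^3 + 13.6327*a^2 - 27.371*a + 7.3441)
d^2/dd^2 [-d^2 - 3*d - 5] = -2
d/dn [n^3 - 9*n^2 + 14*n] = 3*n^2 - 18*n + 14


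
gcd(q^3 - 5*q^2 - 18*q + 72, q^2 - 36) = q - 6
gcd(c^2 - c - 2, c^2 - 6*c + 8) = c - 2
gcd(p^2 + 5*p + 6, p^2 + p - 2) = p + 2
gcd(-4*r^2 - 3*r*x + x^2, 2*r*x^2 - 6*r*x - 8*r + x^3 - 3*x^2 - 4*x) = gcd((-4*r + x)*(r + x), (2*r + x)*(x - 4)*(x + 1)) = 1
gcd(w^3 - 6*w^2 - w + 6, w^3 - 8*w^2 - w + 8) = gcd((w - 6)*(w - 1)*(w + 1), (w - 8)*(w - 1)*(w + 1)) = w^2 - 1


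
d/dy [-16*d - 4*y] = -4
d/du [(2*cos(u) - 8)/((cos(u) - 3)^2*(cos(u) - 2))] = 4*(cos(u)^2 - 7*cos(u) + 11)*sin(u)/((cos(u) - 3)^3*(cos(u) - 2)^2)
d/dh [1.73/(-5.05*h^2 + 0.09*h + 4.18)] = (17.473*h - 0.1557)/(-5.05*h^2 + 0.09*h + 4.18)^2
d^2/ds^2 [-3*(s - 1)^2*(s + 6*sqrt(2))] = -18*s - 36*sqrt(2) + 12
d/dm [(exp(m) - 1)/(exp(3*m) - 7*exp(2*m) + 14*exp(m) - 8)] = 2*(3 - exp(m))*exp(m)/(exp(4*m) - 12*exp(3*m) + 52*exp(2*m) - 96*exp(m) + 64)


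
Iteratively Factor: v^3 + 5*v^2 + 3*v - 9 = (v + 3)*(v^2 + 2*v - 3) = (v - 1)*(v + 3)*(v + 3)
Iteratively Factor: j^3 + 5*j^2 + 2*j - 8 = (j - 1)*(j^2 + 6*j + 8) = (j - 1)*(j + 4)*(j + 2)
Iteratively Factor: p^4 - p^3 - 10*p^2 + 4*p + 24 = (p - 3)*(p^3 + 2*p^2 - 4*p - 8) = (p - 3)*(p + 2)*(p^2 - 4) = (p - 3)*(p - 2)*(p + 2)*(p + 2)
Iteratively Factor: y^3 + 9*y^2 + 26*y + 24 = (y + 3)*(y^2 + 6*y + 8) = (y + 3)*(y + 4)*(y + 2)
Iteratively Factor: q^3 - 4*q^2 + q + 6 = (q - 3)*(q^2 - q - 2) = (q - 3)*(q + 1)*(q - 2)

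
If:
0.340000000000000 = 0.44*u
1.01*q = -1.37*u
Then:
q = -1.05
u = 0.77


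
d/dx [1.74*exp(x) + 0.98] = 1.74*exp(x)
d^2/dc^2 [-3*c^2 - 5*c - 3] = -6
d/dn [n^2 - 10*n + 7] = 2*n - 10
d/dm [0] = 0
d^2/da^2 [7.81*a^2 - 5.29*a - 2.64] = 15.6200000000000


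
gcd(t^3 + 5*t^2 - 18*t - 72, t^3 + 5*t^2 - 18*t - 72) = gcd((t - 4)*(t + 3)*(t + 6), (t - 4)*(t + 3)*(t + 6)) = t^3 + 5*t^2 - 18*t - 72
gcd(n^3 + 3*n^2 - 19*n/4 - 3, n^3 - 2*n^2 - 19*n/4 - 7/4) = n + 1/2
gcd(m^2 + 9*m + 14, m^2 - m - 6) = m + 2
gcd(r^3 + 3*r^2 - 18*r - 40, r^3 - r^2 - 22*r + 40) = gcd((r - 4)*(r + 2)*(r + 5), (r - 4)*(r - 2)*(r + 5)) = r^2 + r - 20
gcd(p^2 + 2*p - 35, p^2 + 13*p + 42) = p + 7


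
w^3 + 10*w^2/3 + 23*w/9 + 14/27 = (w + 1/3)*(w + 2/3)*(w + 7/3)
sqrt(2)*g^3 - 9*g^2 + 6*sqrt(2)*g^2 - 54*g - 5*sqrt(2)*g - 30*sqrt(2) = (g + 6)*(g - 5*sqrt(2))*(sqrt(2)*g + 1)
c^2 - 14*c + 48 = (c - 8)*(c - 6)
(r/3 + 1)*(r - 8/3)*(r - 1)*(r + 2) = r^4/3 + 4*r^3/9 - 29*r^2/9 - 26*r/9 + 16/3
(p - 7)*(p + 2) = p^2 - 5*p - 14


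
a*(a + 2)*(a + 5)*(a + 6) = a^4 + 13*a^3 + 52*a^2 + 60*a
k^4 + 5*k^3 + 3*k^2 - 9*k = k*(k - 1)*(k + 3)^2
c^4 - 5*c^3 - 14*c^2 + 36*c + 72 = (c - 6)*(c - 3)*(c + 2)^2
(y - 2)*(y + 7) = y^2 + 5*y - 14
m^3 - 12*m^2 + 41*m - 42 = (m - 7)*(m - 3)*(m - 2)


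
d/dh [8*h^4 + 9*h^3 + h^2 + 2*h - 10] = 32*h^3 + 27*h^2 + 2*h + 2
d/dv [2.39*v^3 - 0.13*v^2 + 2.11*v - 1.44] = 7.17*v^2 - 0.26*v + 2.11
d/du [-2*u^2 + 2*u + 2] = 2 - 4*u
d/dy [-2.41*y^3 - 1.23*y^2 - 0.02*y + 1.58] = -7.23*y^2 - 2.46*y - 0.02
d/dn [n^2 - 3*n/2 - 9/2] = 2*n - 3/2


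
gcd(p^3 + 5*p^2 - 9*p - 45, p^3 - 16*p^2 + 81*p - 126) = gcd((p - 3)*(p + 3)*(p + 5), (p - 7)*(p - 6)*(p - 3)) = p - 3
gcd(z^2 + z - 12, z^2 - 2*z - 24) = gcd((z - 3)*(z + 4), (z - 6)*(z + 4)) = z + 4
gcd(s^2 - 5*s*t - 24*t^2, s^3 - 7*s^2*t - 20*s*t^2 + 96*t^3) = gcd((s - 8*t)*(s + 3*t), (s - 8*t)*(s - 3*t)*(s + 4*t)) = s - 8*t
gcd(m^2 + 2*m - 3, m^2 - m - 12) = m + 3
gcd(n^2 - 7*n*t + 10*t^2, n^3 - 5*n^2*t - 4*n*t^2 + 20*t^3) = n^2 - 7*n*t + 10*t^2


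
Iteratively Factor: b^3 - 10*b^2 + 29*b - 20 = (b - 1)*(b^2 - 9*b + 20) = (b - 5)*(b - 1)*(b - 4)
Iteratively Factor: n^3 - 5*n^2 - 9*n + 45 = (n + 3)*(n^2 - 8*n + 15) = (n - 5)*(n + 3)*(n - 3)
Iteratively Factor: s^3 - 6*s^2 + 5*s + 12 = (s - 4)*(s^2 - 2*s - 3) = (s - 4)*(s + 1)*(s - 3)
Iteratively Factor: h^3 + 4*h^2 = (h + 4)*(h^2) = h*(h + 4)*(h)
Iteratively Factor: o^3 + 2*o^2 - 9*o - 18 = (o - 3)*(o^2 + 5*o + 6) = (o - 3)*(o + 2)*(o + 3)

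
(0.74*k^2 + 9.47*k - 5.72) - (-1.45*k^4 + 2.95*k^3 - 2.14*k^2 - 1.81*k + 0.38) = 1.45*k^4 - 2.95*k^3 + 2.88*k^2 + 11.28*k - 6.1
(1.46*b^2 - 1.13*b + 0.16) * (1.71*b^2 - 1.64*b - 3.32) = 2.4966*b^4 - 4.3267*b^3 - 2.7204*b^2 + 3.4892*b - 0.5312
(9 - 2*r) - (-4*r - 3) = 2*r + 12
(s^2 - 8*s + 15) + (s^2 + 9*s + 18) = 2*s^2 + s + 33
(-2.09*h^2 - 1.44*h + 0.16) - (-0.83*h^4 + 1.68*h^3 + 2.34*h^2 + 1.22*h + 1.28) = 0.83*h^4 - 1.68*h^3 - 4.43*h^2 - 2.66*h - 1.12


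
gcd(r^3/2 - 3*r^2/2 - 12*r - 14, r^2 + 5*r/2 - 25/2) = 1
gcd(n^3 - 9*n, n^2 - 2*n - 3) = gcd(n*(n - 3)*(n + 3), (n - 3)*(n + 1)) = n - 3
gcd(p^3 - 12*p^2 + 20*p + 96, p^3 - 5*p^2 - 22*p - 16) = p^2 - 6*p - 16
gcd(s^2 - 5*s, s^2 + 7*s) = s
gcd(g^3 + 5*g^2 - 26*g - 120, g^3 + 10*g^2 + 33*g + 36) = g + 4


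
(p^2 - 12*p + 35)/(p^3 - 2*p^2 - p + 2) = (p^2 - 12*p + 35)/(p^3 - 2*p^2 - p + 2)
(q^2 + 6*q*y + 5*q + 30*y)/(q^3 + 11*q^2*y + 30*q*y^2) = (q + 5)/(q*(q + 5*y))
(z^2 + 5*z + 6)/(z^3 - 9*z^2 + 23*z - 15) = (z^2 + 5*z + 6)/(z^3 - 9*z^2 + 23*z - 15)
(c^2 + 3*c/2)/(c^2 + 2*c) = (c + 3/2)/(c + 2)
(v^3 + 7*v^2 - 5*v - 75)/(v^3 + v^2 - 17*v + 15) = (v + 5)/(v - 1)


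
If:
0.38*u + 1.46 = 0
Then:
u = -3.84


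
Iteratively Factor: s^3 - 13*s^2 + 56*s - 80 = (s - 4)*(s^2 - 9*s + 20) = (s - 4)^2*(s - 5)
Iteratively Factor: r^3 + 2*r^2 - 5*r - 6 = (r - 2)*(r^2 + 4*r + 3) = (r - 2)*(r + 3)*(r + 1)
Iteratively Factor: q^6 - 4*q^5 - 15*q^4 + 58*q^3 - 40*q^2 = (q)*(q^5 - 4*q^4 - 15*q^3 + 58*q^2 - 40*q) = q*(q + 4)*(q^4 - 8*q^3 + 17*q^2 - 10*q) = q*(q - 2)*(q + 4)*(q^3 - 6*q^2 + 5*q) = q*(q - 5)*(q - 2)*(q + 4)*(q^2 - q) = q*(q - 5)*(q - 2)*(q - 1)*(q + 4)*(q)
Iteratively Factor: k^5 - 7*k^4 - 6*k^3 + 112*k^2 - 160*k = (k)*(k^4 - 7*k^3 - 6*k^2 + 112*k - 160) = k*(k + 4)*(k^3 - 11*k^2 + 38*k - 40) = k*(k - 2)*(k + 4)*(k^2 - 9*k + 20) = k*(k - 5)*(k - 2)*(k + 4)*(k - 4)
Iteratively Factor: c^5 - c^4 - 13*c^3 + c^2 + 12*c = (c + 3)*(c^4 - 4*c^3 - c^2 + 4*c) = c*(c + 3)*(c^3 - 4*c^2 - c + 4) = c*(c - 1)*(c + 3)*(c^2 - 3*c - 4) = c*(c - 4)*(c - 1)*(c + 3)*(c + 1)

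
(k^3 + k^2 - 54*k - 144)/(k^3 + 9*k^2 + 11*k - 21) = (k^2 - 2*k - 48)/(k^2 + 6*k - 7)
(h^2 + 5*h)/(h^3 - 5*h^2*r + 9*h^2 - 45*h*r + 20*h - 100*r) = h/(h^2 - 5*h*r + 4*h - 20*r)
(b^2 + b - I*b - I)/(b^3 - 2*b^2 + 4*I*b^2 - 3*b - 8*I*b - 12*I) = (b - I)/(b^2 + b*(-3 + 4*I) - 12*I)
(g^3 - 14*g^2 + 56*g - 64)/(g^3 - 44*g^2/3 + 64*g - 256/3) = 3*(g - 2)/(3*g - 8)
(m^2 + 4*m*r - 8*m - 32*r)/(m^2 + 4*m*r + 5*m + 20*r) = (m - 8)/(m + 5)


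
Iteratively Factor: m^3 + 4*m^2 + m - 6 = (m + 2)*(m^2 + 2*m - 3) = (m - 1)*(m + 2)*(m + 3)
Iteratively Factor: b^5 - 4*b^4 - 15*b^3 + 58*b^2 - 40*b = (b - 1)*(b^4 - 3*b^3 - 18*b^2 + 40*b) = (b - 5)*(b - 1)*(b^3 + 2*b^2 - 8*b) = (b - 5)*(b - 2)*(b - 1)*(b^2 + 4*b) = (b - 5)*(b - 2)*(b - 1)*(b + 4)*(b)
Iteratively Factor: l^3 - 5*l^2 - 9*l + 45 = (l + 3)*(l^2 - 8*l + 15) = (l - 3)*(l + 3)*(l - 5)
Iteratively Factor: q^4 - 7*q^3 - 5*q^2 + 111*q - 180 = (q - 3)*(q^3 - 4*q^2 - 17*q + 60) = (q - 3)*(q + 4)*(q^2 - 8*q + 15) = (q - 5)*(q - 3)*(q + 4)*(q - 3)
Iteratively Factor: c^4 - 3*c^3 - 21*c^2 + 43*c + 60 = (c - 3)*(c^3 - 21*c - 20) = (c - 3)*(c + 1)*(c^2 - c - 20) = (c - 3)*(c + 1)*(c + 4)*(c - 5)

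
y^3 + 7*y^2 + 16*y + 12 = (y + 2)^2*(y + 3)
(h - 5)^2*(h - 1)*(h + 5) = h^4 - 6*h^3 - 20*h^2 + 150*h - 125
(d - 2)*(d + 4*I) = d^2 - 2*d + 4*I*d - 8*I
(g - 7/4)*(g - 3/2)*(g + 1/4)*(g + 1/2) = g^4 - 5*g^3/2 + 5*g^2/16 + 25*g/16 + 21/64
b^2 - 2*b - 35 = (b - 7)*(b + 5)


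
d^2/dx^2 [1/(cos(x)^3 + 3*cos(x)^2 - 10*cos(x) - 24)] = ((-37*cos(x) + 24*cos(2*x) + 9*cos(3*x))*(cos(x)^3 + 3*cos(x)^2 - 10*cos(x) - 24)/4 + 2*(3*cos(x)^2 + 6*cos(x) - 10)^2*sin(x)^2)/(cos(x)^3 + 3*cos(x)^2 - 10*cos(x) - 24)^3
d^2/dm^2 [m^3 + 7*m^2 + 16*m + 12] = 6*m + 14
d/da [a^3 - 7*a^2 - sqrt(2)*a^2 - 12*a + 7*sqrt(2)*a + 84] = 3*a^2 - 14*a - 2*sqrt(2)*a - 12 + 7*sqrt(2)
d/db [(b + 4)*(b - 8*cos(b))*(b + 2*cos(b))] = -(b + 4)*(b - 8*cos(b))*(2*sin(b) - 1) + (b + 4)*(b + 2*cos(b))*(8*sin(b) + 1) + (b - 8*cos(b))*(b + 2*cos(b))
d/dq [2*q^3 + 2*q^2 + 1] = 2*q*(3*q + 2)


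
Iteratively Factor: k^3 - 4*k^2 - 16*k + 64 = (k + 4)*(k^2 - 8*k + 16) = (k - 4)*(k + 4)*(k - 4)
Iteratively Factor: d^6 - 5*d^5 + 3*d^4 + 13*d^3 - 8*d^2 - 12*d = (d + 1)*(d^5 - 6*d^4 + 9*d^3 + 4*d^2 - 12*d) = d*(d + 1)*(d^4 - 6*d^3 + 9*d^2 + 4*d - 12) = d*(d - 3)*(d + 1)*(d^3 - 3*d^2 + 4) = d*(d - 3)*(d - 2)*(d + 1)*(d^2 - d - 2) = d*(d - 3)*(d - 2)*(d + 1)^2*(d - 2)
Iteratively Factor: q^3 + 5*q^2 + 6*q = (q)*(q^2 + 5*q + 6) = q*(q + 3)*(q + 2)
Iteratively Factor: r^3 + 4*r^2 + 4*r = (r)*(r^2 + 4*r + 4) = r*(r + 2)*(r + 2)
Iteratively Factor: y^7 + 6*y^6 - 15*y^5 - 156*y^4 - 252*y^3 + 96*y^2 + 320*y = (y - 1)*(y^6 + 7*y^5 - 8*y^4 - 164*y^3 - 416*y^2 - 320*y) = y*(y - 1)*(y^5 + 7*y^4 - 8*y^3 - 164*y^2 - 416*y - 320) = y*(y - 5)*(y - 1)*(y^4 + 12*y^3 + 52*y^2 + 96*y + 64) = y*(y - 5)*(y - 1)*(y + 2)*(y^3 + 10*y^2 + 32*y + 32) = y*(y - 5)*(y - 1)*(y + 2)*(y + 4)*(y^2 + 6*y + 8) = y*(y - 5)*(y - 1)*(y + 2)*(y + 4)^2*(y + 2)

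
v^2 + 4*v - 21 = (v - 3)*(v + 7)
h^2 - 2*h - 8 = (h - 4)*(h + 2)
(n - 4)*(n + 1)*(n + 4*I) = n^3 - 3*n^2 + 4*I*n^2 - 4*n - 12*I*n - 16*I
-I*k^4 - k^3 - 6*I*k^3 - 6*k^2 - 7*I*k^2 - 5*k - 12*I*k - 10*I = (k + 5)*(k - 2*I)*(k + I)*(-I*k - I)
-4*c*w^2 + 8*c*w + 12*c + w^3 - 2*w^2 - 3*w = (-4*c + w)*(w - 3)*(w + 1)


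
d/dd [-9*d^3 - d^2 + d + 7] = -27*d^2 - 2*d + 1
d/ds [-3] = 0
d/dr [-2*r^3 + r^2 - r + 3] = -6*r^2 + 2*r - 1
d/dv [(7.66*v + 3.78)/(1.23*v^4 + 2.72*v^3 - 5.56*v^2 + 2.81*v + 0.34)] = (-28.2654*v^4 - 60.268*v^3 + 11.7448*v^2 + 42.0336*v - 8.0174)/(1.5129*v^8 + 6.6912*v^7 - 6.2792*v^6 - 23.3338*v^5 + 47.0364*v^4 - 29.3976*v^3 + 4.1153*v^2 + 1.9108*v + 0.1156)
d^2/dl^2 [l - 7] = 0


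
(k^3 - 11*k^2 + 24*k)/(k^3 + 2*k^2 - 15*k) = (k - 8)/(k + 5)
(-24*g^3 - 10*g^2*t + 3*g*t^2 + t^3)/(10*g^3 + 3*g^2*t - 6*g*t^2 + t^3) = (-24*g^3 - 10*g^2*t + 3*g*t^2 + t^3)/(10*g^3 + 3*g^2*t - 6*g*t^2 + t^3)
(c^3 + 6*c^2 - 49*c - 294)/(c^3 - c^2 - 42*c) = (c + 7)/c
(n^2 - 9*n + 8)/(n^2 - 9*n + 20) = (n^2 - 9*n + 8)/(n^2 - 9*n + 20)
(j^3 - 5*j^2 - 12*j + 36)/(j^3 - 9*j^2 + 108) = (j - 2)/(j - 6)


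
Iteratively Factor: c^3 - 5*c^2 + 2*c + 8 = (c - 2)*(c^2 - 3*c - 4) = (c - 4)*(c - 2)*(c + 1)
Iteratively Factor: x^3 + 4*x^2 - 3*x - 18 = (x + 3)*(x^2 + x - 6) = (x - 2)*(x + 3)*(x + 3)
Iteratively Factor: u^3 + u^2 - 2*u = (u + 2)*(u^2 - u) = u*(u + 2)*(u - 1)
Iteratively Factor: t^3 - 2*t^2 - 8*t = (t)*(t^2 - 2*t - 8) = t*(t - 4)*(t + 2)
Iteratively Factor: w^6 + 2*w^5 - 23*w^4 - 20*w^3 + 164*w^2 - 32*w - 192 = (w + 4)*(w^5 - 2*w^4 - 15*w^3 + 40*w^2 + 4*w - 48) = (w - 3)*(w + 4)*(w^4 + w^3 - 12*w^2 + 4*w + 16) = (w - 3)*(w - 2)*(w + 4)*(w^3 + 3*w^2 - 6*w - 8) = (w - 3)*(w - 2)*(w + 1)*(w + 4)*(w^2 + 2*w - 8) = (w - 3)*(w - 2)*(w + 1)*(w + 4)^2*(w - 2)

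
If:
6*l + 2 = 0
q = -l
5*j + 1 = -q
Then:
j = -4/15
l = -1/3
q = 1/3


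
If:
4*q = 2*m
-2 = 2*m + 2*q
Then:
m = -2/3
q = -1/3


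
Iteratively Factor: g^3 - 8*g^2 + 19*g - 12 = (g - 1)*(g^2 - 7*g + 12) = (g - 4)*(g - 1)*(g - 3)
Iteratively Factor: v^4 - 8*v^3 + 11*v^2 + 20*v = (v)*(v^3 - 8*v^2 + 11*v + 20) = v*(v + 1)*(v^2 - 9*v + 20) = v*(v - 4)*(v + 1)*(v - 5)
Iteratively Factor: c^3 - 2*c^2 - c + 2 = (c - 2)*(c^2 - 1) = (c - 2)*(c + 1)*(c - 1)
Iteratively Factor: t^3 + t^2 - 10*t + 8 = (t - 2)*(t^2 + 3*t - 4) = (t - 2)*(t + 4)*(t - 1)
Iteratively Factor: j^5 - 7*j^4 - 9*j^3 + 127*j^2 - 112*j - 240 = (j + 4)*(j^4 - 11*j^3 + 35*j^2 - 13*j - 60) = (j + 1)*(j + 4)*(j^3 - 12*j^2 + 47*j - 60) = (j - 5)*(j + 1)*(j + 4)*(j^2 - 7*j + 12) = (j - 5)*(j - 4)*(j + 1)*(j + 4)*(j - 3)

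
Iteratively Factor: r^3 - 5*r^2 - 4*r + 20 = (r - 5)*(r^2 - 4) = (r - 5)*(r - 2)*(r + 2)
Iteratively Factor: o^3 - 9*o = (o - 3)*(o^2 + 3*o) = o*(o - 3)*(o + 3)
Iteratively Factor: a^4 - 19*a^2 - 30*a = (a + 2)*(a^3 - 2*a^2 - 15*a) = a*(a + 2)*(a^2 - 2*a - 15) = a*(a + 2)*(a + 3)*(a - 5)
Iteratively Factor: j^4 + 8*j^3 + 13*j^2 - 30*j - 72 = (j + 4)*(j^3 + 4*j^2 - 3*j - 18) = (j + 3)*(j + 4)*(j^2 + j - 6) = (j - 2)*(j + 3)*(j + 4)*(j + 3)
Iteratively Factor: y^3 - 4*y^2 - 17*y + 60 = (y - 5)*(y^2 + y - 12) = (y - 5)*(y + 4)*(y - 3)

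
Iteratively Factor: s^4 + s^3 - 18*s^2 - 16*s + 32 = (s + 4)*(s^3 - 3*s^2 - 6*s + 8) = (s - 4)*(s + 4)*(s^2 + s - 2) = (s - 4)*(s - 1)*(s + 4)*(s + 2)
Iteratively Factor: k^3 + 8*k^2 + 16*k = (k + 4)*(k^2 + 4*k) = (k + 4)^2*(k)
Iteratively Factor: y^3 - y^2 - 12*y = (y - 4)*(y^2 + 3*y) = y*(y - 4)*(y + 3)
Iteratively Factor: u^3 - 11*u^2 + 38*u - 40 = (u - 2)*(u^2 - 9*u + 20) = (u - 4)*(u - 2)*(u - 5)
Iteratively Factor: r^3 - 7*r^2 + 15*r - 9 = (r - 1)*(r^2 - 6*r + 9) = (r - 3)*(r - 1)*(r - 3)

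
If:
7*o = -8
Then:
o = -8/7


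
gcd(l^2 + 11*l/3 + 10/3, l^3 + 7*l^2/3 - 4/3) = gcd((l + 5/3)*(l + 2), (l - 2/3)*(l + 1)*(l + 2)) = l + 2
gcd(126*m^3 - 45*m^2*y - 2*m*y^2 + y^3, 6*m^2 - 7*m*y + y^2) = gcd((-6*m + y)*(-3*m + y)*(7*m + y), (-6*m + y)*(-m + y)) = -6*m + y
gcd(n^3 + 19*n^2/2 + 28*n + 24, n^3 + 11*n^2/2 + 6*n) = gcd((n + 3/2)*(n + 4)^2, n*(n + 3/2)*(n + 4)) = n^2 + 11*n/2 + 6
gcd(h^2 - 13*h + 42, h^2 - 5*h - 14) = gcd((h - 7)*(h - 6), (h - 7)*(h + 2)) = h - 7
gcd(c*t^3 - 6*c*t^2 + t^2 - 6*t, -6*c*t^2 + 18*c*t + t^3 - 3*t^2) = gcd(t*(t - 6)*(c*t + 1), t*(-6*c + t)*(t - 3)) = t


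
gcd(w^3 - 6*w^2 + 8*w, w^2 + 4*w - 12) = w - 2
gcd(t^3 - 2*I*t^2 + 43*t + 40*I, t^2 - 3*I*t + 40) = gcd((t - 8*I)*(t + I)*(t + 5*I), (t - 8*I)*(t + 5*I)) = t^2 - 3*I*t + 40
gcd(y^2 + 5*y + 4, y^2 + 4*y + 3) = y + 1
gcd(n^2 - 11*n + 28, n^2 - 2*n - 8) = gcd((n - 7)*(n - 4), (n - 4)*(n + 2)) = n - 4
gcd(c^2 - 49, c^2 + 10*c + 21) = c + 7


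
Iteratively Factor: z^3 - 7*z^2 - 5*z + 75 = (z + 3)*(z^2 - 10*z + 25) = (z - 5)*(z + 3)*(z - 5)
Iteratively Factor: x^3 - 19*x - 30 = (x - 5)*(x^2 + 5*x + 6) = (x - 5)*(x + 3)*(x + 2)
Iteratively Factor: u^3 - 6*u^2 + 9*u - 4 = (u - 1)*(u^2 - 5*u + 4) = (u - 4)*(u - 1)*(u - 1)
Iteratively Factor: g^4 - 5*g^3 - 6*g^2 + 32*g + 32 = (g + 1)*(g^3 - 6*g^2 + 32) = (g - 4)*(g + 1)*(g^2 - 2*g - 8) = (g - 4)*(g + 1)*(g + 2)*(g - 4)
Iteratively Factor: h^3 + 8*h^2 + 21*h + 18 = (h + 3)*(h^2 + 5*h + 6) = (h + 2)*(h + 3)*(h + 3)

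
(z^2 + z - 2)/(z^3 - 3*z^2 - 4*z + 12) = (z - 1)/(z^2 - 5*z + 6)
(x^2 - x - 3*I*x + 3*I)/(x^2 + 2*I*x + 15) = (x - 1)/(x + 5*I)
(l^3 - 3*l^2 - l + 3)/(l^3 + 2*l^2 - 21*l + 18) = (l + 1)/(l + 6)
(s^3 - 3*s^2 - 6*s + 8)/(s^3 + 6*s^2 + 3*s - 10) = (s - 4)/(s + 5)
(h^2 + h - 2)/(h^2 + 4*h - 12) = (h^2 + h - 2)/(h^2 + 4*h - 12)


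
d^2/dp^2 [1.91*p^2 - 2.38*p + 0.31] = 3.82000000000000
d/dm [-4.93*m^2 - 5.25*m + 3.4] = -9.86*m - 5.25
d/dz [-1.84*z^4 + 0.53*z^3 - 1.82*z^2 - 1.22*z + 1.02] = -7.36*z^3 + 1.59*z^2 - 3.64*z - 1.22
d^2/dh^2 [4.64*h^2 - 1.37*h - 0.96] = 9.28000000000000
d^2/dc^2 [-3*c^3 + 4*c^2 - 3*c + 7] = 8 - 18*c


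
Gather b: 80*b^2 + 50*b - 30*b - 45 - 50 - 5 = 80*b^2 + 20*b - 100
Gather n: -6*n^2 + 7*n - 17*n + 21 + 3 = -6*n^2 - 10*n + 24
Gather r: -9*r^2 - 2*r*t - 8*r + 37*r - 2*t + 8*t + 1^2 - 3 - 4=-9*r^2 + r*(29 - 2*t) + 6*t - 6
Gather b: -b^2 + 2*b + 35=-b^2 + 2*b + 35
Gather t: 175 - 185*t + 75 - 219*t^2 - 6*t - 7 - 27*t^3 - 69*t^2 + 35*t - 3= -27*t^3 - 288*t^2 - 156*t + 240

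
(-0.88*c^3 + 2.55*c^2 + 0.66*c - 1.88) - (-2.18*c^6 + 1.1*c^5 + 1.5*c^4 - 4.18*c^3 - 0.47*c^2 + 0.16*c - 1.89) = 2.18*c^6 - 1.1*c^5 - 1.5*c^4 + 3.3*c^3 + 3.02*c^2 + 0.5*c + 0.01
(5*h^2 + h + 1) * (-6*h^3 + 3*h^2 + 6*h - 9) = -30*h^5 + 9*h^4 + 27*h^3 - 36*h^2 - 3*h - 9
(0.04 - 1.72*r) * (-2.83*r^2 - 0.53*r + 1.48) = 4.8676*r^3 + 0.7984*r^2 - 2.5668*r + 0.0592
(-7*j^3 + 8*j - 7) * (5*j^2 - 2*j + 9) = -35*j^5 + 14*j^4 - 23*j^3 - 51*j^2 + 86*j - 63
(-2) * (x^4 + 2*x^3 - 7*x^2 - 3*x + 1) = -2*x^4 - 4*x^3 + 14*x^2 + 6*x - 2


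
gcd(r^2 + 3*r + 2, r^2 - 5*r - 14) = r + 2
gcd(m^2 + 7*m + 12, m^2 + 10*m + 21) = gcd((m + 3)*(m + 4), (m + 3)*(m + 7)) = m + 3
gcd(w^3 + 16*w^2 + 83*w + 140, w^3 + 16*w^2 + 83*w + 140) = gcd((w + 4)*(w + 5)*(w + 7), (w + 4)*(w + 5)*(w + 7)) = w^3 + 16*w^2 + 83*w + 140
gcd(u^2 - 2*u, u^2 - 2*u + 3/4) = 1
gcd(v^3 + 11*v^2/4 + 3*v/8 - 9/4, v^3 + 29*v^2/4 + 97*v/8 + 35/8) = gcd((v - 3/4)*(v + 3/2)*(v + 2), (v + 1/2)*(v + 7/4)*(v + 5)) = 1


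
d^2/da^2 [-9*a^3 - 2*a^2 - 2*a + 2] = -54*a - 4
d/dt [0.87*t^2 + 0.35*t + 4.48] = 1.74*t + 0.35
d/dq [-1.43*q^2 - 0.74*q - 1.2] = -2.86*q - 0.74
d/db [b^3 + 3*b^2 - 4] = 3*b*(b + 2)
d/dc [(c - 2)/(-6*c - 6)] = -1/(2*(c + 1)^2)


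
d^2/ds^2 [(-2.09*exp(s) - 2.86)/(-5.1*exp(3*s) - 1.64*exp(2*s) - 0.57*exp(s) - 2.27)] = (217.4436*exp(6*s) + 721.93968*exp(5*s) + 244.450184*exp(4*s) - 269.103758*exp(3*s) - 336.655308*exp(2*s) - 44.363869*exp(s) + 7.069007)*exp(s)/(132.651*exp(9*s) + 127.9692*exp(8*s) + 85.62798*exp(7*s) + 210.143924*exp(6*s) + 123.487866*exp(5*s) + 59.508024*exp(4*s) + 91.756539*exp(3*s) + 27.564837*exp(2*s) + 8.811459*exp(s) + 11.697083)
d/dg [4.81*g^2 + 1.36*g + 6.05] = 9.62*g + 1.36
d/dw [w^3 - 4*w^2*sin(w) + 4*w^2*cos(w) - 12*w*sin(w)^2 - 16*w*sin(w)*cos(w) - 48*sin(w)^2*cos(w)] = -4*sqrt(2)*w^2*sin(w + pi/4) + 3*w^2 - 12*w*sin(2*w) - 16*w*cos(2*w) + 8*sqrt(2)*w*cos(w + pi/4) + 12*sin(w) - 8*sin(2*w) - 36*sin(3*w) + 6*cos(2*w) - 6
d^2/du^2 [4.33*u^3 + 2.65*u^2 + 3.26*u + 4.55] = 25.98*u + 5.3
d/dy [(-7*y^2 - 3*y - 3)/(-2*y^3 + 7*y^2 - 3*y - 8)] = (-14*y^4 - 12*y^3 + 24*y^2 + 154*y + 15)/(4*y^6 - 28*y^5 + 61*y^4 - 10*y^3 - 103*y^2 + 48*y + 64)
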